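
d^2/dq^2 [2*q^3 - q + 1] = 12*q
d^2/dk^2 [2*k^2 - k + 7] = 4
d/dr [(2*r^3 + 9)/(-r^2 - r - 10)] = (-6*r^2*(r^2 + r + 10) + (2*r + 1)*(2*r^3 + 9))/(r^2 + r + 10)^2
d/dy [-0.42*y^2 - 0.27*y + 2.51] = -0.84*y - 0.27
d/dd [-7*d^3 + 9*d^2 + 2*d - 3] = -21*d^2 + 18*d + 2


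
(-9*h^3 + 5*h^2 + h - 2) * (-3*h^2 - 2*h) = 27*h^5 + 3*h^4 - 13*h^3 + 4*h^2 + 4*h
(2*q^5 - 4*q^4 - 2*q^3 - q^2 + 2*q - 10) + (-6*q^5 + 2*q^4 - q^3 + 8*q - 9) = -4*q^5 - 2*q^4 - 3*q^3 - q^2 + 10*q - 19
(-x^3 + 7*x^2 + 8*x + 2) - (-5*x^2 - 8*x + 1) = -x^3 + 12*x^2 + 16*x + 1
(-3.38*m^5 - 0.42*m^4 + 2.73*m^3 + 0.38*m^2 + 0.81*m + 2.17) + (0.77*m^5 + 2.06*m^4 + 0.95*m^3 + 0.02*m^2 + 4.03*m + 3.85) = -2.61*m^5 + 1.64*m^4 + 3.68*m^3 + 0.4*m^2 + 4.84*m + 6.02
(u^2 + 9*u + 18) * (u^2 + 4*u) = u^4 + 13*u^3 + 54*u^2 + 72*u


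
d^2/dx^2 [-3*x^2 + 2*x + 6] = -6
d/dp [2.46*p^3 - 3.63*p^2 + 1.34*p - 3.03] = 7.38*p^2 - 7.26*p + 1.34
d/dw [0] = 0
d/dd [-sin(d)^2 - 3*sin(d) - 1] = -(2*sin(d) + 3)*cos(d)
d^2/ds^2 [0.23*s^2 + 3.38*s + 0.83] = 0.460000000000000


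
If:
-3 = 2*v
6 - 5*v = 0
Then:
No Solution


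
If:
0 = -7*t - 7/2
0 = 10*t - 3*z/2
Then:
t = -1/2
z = -10/3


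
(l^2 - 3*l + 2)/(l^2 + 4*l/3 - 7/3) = 3*(l - 2)/(3*l + 7)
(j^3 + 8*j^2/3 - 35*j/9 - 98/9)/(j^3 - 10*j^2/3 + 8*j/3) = (9*j^2 + 42*j + 49)/(3*j*(3*j - 4))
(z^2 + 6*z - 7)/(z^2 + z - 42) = (z - 1)/(z - 6)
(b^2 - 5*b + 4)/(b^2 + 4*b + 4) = (b^2 - 5*b + 4)/(b^2 + 4*b + 4)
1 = 1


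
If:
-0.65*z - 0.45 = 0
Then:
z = -0.69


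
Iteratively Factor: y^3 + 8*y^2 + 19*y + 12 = (y + 4)*(y^2 + 4*y + 3) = (y + 3)*(y + 4)*(y + 1)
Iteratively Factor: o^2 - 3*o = (o - 3)*(o)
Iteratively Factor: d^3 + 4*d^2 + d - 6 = (d + 3)*(d^2 + d - 2) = (d + 2)*(d + 3)*(d - 1)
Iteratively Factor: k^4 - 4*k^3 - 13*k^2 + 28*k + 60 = (k - 3)*(k^3 - k^2 - 16*k - 20) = (k - 5)*(k - 3)*(k^2 + 4*k + 4) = (k - 5)*(k - 3)*(k + 2)*(k + 2)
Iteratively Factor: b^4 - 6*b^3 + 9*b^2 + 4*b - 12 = (b - 3)*(b^3 - 3*b^2 + 4) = (b - 3)*(b - 2)*(b^2 - b - 2) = (b - 3)*(b - 2)^2*(b + 1)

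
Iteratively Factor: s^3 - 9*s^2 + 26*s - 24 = (s - 3)*(s^2 - 6*s + 8) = (s - 3)*(s - 2)*(s - 4)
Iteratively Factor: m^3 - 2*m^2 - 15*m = (m - 5)*(m^2 + 3*m) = m*(m - 5)*(m + 3)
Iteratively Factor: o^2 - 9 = (o + 3)*(o - 3)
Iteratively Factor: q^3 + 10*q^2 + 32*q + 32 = (q + 2)*(q^2 + 8*q + 16) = (q + 2)*(q + 4)*(q + 4)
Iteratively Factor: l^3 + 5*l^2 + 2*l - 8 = (l + 2)*(l^2 + 3*l - 4) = (l - 1)*(l + 2)*(l + 4)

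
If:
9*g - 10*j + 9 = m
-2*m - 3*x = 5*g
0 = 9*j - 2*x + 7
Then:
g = 13*x/207 - 302/207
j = 2*x/9 - 7/9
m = 755/207 - 343*x/207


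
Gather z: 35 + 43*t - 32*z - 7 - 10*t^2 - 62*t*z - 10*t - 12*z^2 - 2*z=-10*t^2 + 33*t - 12*z^2 + z*(-62*t - 34) + 28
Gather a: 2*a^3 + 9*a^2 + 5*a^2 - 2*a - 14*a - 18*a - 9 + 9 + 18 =2*a^3 + 14*a^2 - 34*a + 18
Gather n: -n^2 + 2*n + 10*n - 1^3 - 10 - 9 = -n^2 + 12*n - 20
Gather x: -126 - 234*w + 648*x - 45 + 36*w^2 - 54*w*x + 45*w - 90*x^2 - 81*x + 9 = 36*w^2 - 189*w - 90*x^2 + x*(567 - 54*w) - 162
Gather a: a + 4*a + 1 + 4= 5*a + 5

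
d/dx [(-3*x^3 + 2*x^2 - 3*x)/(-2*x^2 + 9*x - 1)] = (6*x^4 - 54*x^3 + 21*x^2 - 4*x + 3)/(4*x^4 - 36*x^3 + 85*x^2 - 18*x + 1)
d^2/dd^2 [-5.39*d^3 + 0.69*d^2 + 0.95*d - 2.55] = 1.38 - 32.34*d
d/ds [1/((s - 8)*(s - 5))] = (13 - 2*s)/(s^4 - 26*s^3 + 249*s^2 - 1040*s + 1600)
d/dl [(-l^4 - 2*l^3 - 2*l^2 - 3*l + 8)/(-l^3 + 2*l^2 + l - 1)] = (l^6 - 4*l^5 - 9*l^4 - 6*l^3 + 34*l^2 - 28*l - 5)/(l^6 - 4*l^5 + 2*l^4 + 6*l^3 - 3*l^2 - 2*l + 1)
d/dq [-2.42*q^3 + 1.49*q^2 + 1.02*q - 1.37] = -7.26*q^2 + 2.98*q + 1.02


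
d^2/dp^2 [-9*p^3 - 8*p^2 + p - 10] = -54*p - 16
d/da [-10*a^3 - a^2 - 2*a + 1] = -30*a^2 - 2*a - 2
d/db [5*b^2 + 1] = 10*b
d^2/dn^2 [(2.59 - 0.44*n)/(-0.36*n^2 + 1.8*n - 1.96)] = ((3.4488 - 0.9504*n)*(0.36*n^2 - 1.8*n + 1.96) + (0.44*n - 2.59)*(0.72*n - 1.8)*(1.44*n - 3.6))/(0.36*n^2 - 1.8*n + 1.96)^3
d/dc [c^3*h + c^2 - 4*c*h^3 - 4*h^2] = 3*c^2*h + 2*c - 4*h^3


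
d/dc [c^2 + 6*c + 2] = 2*c + 6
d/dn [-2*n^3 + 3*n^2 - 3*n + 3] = -6*n^2 + 6*n - 3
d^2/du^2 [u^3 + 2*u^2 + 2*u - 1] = 6*u + 4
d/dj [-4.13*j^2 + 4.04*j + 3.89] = 4.04 - 8.26*j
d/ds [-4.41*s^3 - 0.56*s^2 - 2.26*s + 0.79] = -13.23*s^2 - 1.12*s - 2.26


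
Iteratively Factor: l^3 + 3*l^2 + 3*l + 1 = (l + 1)*(l^2 + 2*l + 1) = (l + 1)^2*(l + 1)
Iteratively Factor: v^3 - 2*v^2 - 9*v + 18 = (v + 3)*(v^2 - 5*v + 6) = (v - 2)*(v + 3)*(v - 3)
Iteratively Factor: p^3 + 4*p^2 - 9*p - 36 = (p + 3)*(p^2 + p - 12) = (p + 3)*(p + 4)*(p - 3)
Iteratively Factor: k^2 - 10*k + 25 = (k - 5)*(k - 5)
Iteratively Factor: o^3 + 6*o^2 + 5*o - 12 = (o + 4)*(o^2 + 2*o - 3) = (o - 1)*(o + 4)*(o + 3)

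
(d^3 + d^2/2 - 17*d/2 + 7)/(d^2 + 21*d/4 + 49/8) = 4*(d^2 - 3*d + 2)/(4*d + 7)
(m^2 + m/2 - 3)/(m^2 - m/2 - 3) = (-2*m^2 - m + 6)/(-2*m^2 + m + 6)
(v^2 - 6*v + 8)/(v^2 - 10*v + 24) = (v - 2)/(v - 6)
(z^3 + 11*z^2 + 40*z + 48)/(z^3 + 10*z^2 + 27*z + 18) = (z^2 + 8*z + 16)/(z^2 + 7*z + 6)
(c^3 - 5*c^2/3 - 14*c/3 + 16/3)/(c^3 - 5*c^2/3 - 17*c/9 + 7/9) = 3*(3*c^3 - 5*c^2 - 14*c + 16)/(9*c^3 - 15*c^2 - 17*c + 7)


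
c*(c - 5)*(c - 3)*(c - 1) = c^4 - 9*c^3 + 23*c^2 - 15*c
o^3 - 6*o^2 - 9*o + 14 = (o - 7)*(o - 1)*(o + 2)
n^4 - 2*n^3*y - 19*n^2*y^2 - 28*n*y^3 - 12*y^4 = (n - 6*y)*(n + y)^2*(n + 2*y)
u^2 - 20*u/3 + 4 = (u - 6)*(u - 2/3)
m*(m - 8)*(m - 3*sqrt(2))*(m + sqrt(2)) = m^4 - 8*m^3 - 2*sqrt(2)*m^3 - 6*m^2 + 16*sqrt(2)*m^2 + 48*m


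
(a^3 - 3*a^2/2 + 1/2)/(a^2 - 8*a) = (2*a^3 - 3*a^2 + 1)/(2*a*(a - 8))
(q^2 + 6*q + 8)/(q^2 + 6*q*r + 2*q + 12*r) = (q + 4)/(q + 6*r)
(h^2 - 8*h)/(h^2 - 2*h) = (h - 8)/(h - 2)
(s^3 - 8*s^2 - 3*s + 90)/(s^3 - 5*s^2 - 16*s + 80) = (s^2 - 3*s - 18)/(s^2 - 16)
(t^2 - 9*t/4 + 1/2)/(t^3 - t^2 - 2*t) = (t - 1/4)/(t*(t + 1))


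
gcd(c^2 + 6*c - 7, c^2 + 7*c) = c + 7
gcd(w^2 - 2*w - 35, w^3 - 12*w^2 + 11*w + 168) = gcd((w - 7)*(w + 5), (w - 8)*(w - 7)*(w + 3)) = w - 7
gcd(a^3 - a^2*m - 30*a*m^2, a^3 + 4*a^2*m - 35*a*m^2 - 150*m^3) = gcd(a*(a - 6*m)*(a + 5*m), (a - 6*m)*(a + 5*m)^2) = a^2 - a*m - 30*m^2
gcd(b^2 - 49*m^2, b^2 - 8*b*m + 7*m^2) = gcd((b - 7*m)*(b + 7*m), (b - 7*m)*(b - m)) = b - 7*m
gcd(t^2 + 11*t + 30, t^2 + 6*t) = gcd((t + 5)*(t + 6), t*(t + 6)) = t + 6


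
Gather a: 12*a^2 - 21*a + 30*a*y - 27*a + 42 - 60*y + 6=12*a^2 + a*(30*y - 48) - 60*y + 48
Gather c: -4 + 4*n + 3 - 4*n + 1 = 0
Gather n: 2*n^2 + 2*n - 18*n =2*n^2 - 16*n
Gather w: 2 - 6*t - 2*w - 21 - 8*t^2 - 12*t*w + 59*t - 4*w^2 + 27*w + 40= -8*t^2 + 53*t - 4*w^2 + w*(25 - 12*t) + 21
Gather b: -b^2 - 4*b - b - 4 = -b^2 - 5*b - 4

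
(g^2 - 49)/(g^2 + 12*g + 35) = (g - 7)/(g + 5)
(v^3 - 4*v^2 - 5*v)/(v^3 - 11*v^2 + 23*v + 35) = v/(v - 7)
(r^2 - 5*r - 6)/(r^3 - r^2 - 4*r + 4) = (r^2 - 5*r - 6)/(r^3 - r^2 - 4*r + 4)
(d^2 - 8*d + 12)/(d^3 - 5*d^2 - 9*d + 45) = (d^2 - 8*d + 12)/(d^3 - 5*d^2 - 9*d + 45)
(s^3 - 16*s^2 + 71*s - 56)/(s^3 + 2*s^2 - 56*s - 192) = (s^2 - 8*s + 7)/(s^2 + 10*s + 24)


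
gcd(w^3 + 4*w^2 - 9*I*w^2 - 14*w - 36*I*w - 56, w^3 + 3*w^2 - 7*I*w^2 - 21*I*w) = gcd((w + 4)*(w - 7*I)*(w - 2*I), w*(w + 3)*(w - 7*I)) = w - 7*I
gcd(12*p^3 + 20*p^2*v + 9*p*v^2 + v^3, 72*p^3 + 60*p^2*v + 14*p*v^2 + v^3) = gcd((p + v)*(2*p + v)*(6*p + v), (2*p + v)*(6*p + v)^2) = 12*p^2 + 8*p*v + v^2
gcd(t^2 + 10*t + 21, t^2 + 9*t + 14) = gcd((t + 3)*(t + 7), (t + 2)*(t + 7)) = t + 7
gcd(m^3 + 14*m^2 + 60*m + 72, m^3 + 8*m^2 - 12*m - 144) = m^2 + 12*m + 36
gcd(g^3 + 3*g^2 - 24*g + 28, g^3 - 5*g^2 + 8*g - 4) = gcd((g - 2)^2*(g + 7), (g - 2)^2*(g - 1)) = g^2 - 4*g + 4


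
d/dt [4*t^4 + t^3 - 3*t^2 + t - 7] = 16*t^3 + 3*t^2 - 6*t + 1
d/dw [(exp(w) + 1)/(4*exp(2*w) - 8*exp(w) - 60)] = (2*(1 - exp(w))*(exp(w) + 1) + exp(2*w) - 2*exp(w) - 15)*exp(w)/(4*(-exp(2*w) + 2*exp(w) + 15)^2)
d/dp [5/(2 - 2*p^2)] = 5*p/(p^2 - 1)^2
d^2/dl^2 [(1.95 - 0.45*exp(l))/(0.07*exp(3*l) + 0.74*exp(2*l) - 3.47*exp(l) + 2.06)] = (-0.00881999999999999*exp(6*l) + 0.0160650000000001*exp(5*l) + 0.42747*exp(4*l) + 3.01203*exp(3*l) - 13.43646*exp(2*l) + 8.37274499999999*exp(l) + 12.02937)*exp(l)/(0.000343*exp(9*l) + 0.010878*exp(8*l) + 0.063987*exp(7*l) - 0.64297*exp(6*l) - 2.531679*exp(5*l) + 27.112722*exp(4*l) - 72.628775*exp(3*l) + 83.833554*exp(2*l) - 44.175876*exp(l) + 8.741816)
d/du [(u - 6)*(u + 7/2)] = 2*u - 5/2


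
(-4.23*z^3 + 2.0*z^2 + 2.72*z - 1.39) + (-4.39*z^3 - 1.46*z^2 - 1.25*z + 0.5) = -8.62*z^3 + 0.54*z^2 + 1.47*z - 0.89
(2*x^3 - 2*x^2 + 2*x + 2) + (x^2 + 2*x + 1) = 2*x^3 - x^2 + 4*x + 3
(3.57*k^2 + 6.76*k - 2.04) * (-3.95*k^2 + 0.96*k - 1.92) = -14.1015*k^4 - 23.2748*k^3 + 7.6932*k^2 - 14.9376*k + 3.9168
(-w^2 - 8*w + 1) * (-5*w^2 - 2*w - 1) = 5*w^4 + 42*w^3 + 12*w^2 + 6*w - 1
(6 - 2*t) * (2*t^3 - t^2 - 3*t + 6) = -4*t^4 + 14*t^3 - 30*t + 36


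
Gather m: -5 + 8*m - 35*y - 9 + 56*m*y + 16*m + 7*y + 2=m*(56*y + 24) - 28*y - 12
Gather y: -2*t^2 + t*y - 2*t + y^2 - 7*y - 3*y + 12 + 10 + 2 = -2*t^2 - 2*t + y^2 + y*(t - 10) + 24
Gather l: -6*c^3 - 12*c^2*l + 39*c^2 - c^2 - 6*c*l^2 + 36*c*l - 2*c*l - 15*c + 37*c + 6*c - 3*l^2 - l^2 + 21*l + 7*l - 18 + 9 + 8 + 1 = -6*c^3 + 38*c^2 + 28*c + l^2*(-6*c - 4) + l*(-12*c^2 + 34*c + 28)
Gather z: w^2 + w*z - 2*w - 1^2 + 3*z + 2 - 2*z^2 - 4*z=w^2 - 2*w - 2*z^2 + z*(w - 1) + 1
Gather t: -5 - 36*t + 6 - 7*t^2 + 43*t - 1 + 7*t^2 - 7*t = 0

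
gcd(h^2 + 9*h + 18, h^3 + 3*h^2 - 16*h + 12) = h + 6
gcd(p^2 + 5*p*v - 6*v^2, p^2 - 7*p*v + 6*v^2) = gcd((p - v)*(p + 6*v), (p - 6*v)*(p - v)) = p - v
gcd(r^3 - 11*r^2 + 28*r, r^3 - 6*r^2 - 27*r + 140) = r^2 - 11*r + 28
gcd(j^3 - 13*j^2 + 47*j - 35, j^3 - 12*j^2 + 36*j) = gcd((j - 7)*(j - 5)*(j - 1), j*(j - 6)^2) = 1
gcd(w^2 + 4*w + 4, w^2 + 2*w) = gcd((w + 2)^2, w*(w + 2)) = w + 2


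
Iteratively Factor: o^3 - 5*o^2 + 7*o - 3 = (o - 1)*(o^2 - 4*o + 3) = (o - 1)^2*(o - 3)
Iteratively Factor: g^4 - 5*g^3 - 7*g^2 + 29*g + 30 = (g + 2)*(g^3 - 7*g^2 + 7*g + 15) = (g - 3)*(g + 2)*(g^2 - 4*g - 5) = (g - 3)*(g + 1)*(g + 2)*(g - 5)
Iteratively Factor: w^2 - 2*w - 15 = (w + 3)*(w - 5)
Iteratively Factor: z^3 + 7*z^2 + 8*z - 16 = (z + 4)*(z^2 + 3*z - 4) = (z - 1)*(z + 4)*(z + 4)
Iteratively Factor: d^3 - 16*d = (d)*(d^2 - 16) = d*(d - 4)*(d + 4)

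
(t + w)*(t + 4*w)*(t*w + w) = t^3*w + 5*t^2*w^2 + t^2*w + 4*t*w^3 + 5*t*w^2 + 4*w^3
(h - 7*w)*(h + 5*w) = h^2 - 2*h*w - 35*w^2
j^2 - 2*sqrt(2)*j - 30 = (j - 5*sqrt(2))*(j + 3*sqrt(2))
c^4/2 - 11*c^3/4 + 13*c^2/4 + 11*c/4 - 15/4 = (c/2 + 1/2)*(c - 3)*(c - 5/2)*(c - 1)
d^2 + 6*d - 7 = (d - 1)*(d + 7)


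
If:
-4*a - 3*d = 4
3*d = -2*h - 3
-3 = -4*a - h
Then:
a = 5/12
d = -17/9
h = 4/3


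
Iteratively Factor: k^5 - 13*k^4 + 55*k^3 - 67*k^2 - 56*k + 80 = (k - 4)*(k^4 - 9*k^3 + 19*k^2 + 9*k - 20) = (k - 4)*(k + 1)*(k^3 - 10*k^2 + 29*k - 20) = (k - 4)*(k - 1)*(k + 1)*(k^2 - 9*k + 20) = (k - 4)^2*(k - 1)*(k + 1)*(k - 5)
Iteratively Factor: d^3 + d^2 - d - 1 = (d + 1)*(d^2 - 1) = (d + 1)^2*(d - 1)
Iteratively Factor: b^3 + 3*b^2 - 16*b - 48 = (b + 4)*(b^2 - b - 12) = (b - 4)*(b + 4)*(b + 3)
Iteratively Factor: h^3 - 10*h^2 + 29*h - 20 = (h - 5)*(h^2 - 5*h + 4) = (h - 5)*(h - 4)*(h - 1)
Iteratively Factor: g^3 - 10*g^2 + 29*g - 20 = (g - 5)*(g^2 - 5*g + 4) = (g - 5)*(g - 1)*(g - 4)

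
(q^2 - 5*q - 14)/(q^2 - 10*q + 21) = (q + 2)/(q - 3)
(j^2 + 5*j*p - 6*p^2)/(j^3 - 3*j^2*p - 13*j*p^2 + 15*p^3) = (-j - 6*p)/(-j^2 + 2*j*p + 15*p^2)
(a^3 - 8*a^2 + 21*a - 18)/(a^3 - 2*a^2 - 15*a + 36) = (a - 2)/(a + 4)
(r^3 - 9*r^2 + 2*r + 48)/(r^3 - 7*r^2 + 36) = (r - 8)/(r - 6)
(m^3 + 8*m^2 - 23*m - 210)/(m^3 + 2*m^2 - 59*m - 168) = (m^2 + m - 30)/(m^2 - 5*m - 24)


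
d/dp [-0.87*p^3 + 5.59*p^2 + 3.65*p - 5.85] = -2.61*p^2 + 11.18*p + 3.65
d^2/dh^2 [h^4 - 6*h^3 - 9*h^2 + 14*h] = 12*h^2 - 36*h - 18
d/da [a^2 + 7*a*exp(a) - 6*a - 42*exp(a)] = 7*a*exp(a) + 2*a - 35*exp(a) - 6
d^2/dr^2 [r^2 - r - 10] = 2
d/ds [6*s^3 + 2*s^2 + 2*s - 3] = 18*s^2 + 4*s + 2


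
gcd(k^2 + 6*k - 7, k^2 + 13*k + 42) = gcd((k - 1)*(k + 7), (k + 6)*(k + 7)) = k + 7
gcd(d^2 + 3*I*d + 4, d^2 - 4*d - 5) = 1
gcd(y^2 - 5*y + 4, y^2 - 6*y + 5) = y - 1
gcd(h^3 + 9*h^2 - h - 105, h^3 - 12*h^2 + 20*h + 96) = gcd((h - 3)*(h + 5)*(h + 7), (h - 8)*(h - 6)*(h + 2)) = 1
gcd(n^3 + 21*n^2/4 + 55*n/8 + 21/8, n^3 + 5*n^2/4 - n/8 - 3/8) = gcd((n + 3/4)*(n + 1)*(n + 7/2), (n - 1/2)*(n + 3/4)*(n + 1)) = n^2 + 7*n/4 + 3/4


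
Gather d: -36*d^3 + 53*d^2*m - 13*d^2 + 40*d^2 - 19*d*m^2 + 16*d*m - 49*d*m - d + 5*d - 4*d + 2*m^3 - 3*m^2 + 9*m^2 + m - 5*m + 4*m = -36*d^3 + d^2*(53*m + 27) + d*(-19*m^2 - 33*m) + 2*m^3 + 6*m^2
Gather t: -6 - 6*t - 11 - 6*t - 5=-12*t - 22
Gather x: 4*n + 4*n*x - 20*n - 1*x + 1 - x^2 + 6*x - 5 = -16*n - x^2 + x*(4*n + 5) - 4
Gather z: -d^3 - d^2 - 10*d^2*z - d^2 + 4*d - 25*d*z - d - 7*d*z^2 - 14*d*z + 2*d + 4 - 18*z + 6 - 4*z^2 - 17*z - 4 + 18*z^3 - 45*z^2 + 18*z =-d^3 - 2*d^2 + 5*d + 18*z^3 + z^2*(-7*d - 49) + z*(-10*d^2 - 39*d - 17) + 6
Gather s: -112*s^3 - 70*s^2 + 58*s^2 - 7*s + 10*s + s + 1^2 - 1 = -112*s^3 - 12*s^2 + 4*s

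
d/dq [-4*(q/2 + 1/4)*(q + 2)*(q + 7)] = -6*q^2 - 38*q - 37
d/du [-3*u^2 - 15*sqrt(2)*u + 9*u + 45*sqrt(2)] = -6*u - 15*sqrt(2) + 9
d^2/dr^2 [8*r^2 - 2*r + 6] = 16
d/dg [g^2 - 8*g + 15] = 2*g - 8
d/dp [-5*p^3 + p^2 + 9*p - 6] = -15*p^2 + 2*p + 9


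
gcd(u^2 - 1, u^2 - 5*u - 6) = u + 1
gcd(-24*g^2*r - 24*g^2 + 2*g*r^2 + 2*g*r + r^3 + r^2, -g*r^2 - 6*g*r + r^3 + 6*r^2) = 1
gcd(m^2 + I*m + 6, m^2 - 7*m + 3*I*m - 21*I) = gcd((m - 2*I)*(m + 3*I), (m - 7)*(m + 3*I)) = m + 3*I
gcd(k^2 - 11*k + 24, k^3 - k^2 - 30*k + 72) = k - 3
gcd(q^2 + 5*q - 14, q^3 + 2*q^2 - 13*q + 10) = q - 2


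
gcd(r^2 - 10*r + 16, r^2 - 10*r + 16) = r^2 - 10*r + 16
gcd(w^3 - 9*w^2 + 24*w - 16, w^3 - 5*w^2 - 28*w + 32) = w - 1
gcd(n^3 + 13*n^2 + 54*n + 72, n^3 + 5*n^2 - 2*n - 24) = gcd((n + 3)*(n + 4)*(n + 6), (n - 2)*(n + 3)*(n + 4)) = n^2 + 7*n + 12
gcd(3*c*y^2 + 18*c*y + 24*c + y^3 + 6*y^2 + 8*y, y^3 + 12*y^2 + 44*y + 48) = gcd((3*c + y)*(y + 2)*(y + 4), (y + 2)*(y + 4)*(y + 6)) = y^2 + 6*y + 8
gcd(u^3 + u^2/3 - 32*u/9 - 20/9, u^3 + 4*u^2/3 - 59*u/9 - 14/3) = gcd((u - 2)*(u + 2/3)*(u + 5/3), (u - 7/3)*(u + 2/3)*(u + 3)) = u + 2/3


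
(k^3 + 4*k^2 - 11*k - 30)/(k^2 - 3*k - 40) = (k^2 - k - 6)/(k - 8)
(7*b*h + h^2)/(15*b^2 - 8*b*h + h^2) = h*(7*b + h)/(15*b^2 - 8*b*h + h^2)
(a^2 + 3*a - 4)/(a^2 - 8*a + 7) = (a + 4)/(a - 7)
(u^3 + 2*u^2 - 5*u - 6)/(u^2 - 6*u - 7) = (u^2 + u - 6)/(u - 7)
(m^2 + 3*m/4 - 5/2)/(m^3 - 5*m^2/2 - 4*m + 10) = (4*m - 5)/(2*(2*m^2 - 9*m + 10))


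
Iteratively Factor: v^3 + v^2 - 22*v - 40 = (v + 4)*(v^2 - 3*v - 10) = (v - 5)*(v + 4)*(v + 2)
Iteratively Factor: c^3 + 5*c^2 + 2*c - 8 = (c - 1)*(c^2 + 6*c + 8) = (c - 1)*(c + 2)*(c + 4)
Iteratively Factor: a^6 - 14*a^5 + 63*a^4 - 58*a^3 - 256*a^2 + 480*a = (a - 5)*(a^5 - 9*a^4 + 18*a^3 + 32*a^2 - 96*a) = a*(a - 5)*(a^4 - 9*a^3 + 18*a^2 + 32*a - 96) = a*(a - 5)*(a + 2)*(a^3 - 11*a^2 + 40*a - 48) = a*(a - 5)*(a - 4)*(a + 2)*(a^2 - 7*a + 12) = a*(a - 5)*(a - 4)*(a - 3)*(a + 2)*(a - 4)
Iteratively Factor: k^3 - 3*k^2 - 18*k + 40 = (k - 2)*(k^2 - k - 20) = (k - 2)*(k + 4)*(k - 5)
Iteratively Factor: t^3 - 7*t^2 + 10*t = (t)*(t^2 - 7*t + 10) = t*(t - 5)*(t - 2)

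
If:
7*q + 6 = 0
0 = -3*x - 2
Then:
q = -6/7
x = -2/3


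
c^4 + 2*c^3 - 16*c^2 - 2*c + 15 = (c - 3)*(c - 1)*(c + 1)*(c + 5)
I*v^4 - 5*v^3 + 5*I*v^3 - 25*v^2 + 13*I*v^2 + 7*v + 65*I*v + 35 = (v + 5)*(v - I)*(v + 7*I)*(I*v + 1)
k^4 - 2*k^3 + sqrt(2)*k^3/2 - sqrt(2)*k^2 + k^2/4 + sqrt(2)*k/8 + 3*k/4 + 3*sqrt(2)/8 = (k - 3/2)*(k - 1)*(k + 1/2)*(k + sqrt(2)/2)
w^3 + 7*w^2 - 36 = (w - 2)*(w + 3)*(w + 6)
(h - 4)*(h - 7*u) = h^2 - 7*h*u - 4*h + 28*u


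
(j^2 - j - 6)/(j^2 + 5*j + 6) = (j - 3)/(j + 3)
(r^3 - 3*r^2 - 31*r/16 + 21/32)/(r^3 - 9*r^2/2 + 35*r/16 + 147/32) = (4*r - 1)/(4*r - 7)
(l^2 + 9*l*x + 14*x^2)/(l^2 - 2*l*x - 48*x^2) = (-l^2 - 9*l*x - 14*x^2)/(-l^2 + 2*l*x + 48*x^2)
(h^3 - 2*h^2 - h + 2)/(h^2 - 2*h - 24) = (-h^3 + 2*h^2 + h - 2)/(-h^2 + 2*h + 24)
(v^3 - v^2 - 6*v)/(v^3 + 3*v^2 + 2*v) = (v - 3)/(v + 1)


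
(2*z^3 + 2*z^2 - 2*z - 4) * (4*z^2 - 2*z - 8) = 8*z^5 + 4*z^4 - 28*z^3 - 28*z^2 + 24*z + 32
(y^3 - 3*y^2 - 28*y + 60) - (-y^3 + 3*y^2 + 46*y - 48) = 2*y^3 - 6*y^2 - 74*y + 108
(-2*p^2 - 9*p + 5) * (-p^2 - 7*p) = 2*p^4 + 23*p^3 + 58*p^2 - 35*p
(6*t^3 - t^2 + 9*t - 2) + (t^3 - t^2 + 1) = 7*t^3 - 2*t^2 + 9*t - 1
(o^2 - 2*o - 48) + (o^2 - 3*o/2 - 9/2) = 2*o^2 - 7*o/2 - 105/2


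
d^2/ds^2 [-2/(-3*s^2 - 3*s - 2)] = 12*(-3*s^2 - 3*s + 3*(2*s + 1)^2 - 2)/(3*s^2 + 3*s + 2)^3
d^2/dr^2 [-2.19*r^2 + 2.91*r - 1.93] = -4.38000000000000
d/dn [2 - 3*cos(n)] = 3*sin(n)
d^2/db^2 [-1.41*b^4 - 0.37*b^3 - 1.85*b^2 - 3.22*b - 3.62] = -16.92*b^2 - 2.22*b - 3.7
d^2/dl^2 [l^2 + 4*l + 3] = 2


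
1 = 1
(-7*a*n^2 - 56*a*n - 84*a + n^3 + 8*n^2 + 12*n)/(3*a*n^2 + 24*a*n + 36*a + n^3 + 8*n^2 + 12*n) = (-7*a + n)/(3*a + n)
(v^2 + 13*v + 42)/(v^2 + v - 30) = (v + 7)/(v - 5)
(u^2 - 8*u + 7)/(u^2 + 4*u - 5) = (u - 7)/(u + 5)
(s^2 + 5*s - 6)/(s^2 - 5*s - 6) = (-s^2 - 5*s + 6)/(-s^2 + 5*s + 6)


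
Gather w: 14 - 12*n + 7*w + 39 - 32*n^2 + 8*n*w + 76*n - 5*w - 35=-32*n^2 + 64*n + w*(8*n + 2) + 18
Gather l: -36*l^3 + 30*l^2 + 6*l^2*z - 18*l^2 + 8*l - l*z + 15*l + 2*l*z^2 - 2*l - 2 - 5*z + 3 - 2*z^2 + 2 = -36*l^3 + l^2*(6*z + 12) + l*(2*z^2 - z + 21) - 2*z^2 - 5*z + 3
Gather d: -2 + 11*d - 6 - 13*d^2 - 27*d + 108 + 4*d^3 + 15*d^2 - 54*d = 4*d^3 + 2*d^2 - 70*d + 100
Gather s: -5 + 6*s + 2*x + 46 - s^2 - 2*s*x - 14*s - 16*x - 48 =-s^2 + s*(-2*x - 8) - 14*x - 7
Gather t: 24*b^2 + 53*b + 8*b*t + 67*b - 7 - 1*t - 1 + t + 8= 24*b^2 + 8*b*t + 120*b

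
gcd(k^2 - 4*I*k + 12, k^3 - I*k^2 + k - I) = 1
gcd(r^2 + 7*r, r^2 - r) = r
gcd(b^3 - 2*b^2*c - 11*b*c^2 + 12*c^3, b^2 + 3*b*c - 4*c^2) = b - c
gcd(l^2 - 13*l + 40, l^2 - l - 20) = l - 5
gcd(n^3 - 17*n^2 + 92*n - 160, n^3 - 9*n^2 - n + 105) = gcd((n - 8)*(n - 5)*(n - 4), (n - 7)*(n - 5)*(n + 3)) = n - 5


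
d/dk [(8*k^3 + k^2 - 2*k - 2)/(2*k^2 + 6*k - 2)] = (4*k^4 + 24*k^3 - 19*k^2/2 + k + 4)/(k^4 + 6*k^3 + 7*k^2 - 6*k + 1)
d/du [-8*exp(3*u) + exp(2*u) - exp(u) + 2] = (-24*exp(2*u) + 2*exp(u) - 1)*exp(u)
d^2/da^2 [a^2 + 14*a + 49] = 2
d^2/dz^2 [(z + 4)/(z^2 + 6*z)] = 2*(-z*(z + 6)*(3*z + 10) + 4*(z + 3)^2*(z + 4))/(z^3*(z + 6)^3)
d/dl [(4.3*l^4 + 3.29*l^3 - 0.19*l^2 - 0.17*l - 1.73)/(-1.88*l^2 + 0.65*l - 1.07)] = (-16.168*l^5 + 2.1998*l^4 - 14.127*l^3 - 11.004*l^2 - 6.0982*l + 1.3064)/(3.5344*l^4 - 2.444*l^3 + 4.4457*l^2 - 1.391*l + 1.1449)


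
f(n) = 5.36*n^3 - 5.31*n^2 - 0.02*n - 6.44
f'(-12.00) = 2442.94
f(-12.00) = -10032.92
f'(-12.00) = 2442.94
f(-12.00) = -10032.92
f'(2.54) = 76.75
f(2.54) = 47.09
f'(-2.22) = 102.81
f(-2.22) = -91.21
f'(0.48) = -1.41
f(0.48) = -7.08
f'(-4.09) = 312.40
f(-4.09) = -461.90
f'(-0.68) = 14.64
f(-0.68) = -10.57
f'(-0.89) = 22.17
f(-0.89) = -14.41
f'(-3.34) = 214.83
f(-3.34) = -265.32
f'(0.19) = -1.46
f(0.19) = -6.60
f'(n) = 16.08*n^2 - 10.62*n - 0.02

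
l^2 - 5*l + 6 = (l - 3)*(l - 2)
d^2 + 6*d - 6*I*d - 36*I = (d + 6)*(d - 6*I)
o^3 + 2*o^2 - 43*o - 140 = (o - 7)*(o + 4)*(o + 5)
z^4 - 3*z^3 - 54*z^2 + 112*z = z*(z - 8)*(z - 2)*(z + 7)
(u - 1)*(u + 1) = u^2 - 1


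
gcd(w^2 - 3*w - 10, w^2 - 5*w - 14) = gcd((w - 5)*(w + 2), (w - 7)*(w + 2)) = w + 2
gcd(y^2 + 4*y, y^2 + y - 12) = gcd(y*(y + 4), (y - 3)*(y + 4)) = y + 4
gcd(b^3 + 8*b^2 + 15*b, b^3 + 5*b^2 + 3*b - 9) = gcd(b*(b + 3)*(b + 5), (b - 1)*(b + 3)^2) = b + 3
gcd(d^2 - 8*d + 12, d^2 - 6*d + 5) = 1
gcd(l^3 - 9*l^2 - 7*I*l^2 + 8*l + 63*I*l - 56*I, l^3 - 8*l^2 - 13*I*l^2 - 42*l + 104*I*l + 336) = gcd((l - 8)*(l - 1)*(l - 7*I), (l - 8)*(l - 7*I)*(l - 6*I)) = l^2 + l*(-8 - 7*I) + 56*I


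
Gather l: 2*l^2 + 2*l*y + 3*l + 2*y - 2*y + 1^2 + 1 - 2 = 2*l^2 + l*(2*y + 3)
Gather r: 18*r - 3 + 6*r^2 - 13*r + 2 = 6*r^2 + 5*r - 1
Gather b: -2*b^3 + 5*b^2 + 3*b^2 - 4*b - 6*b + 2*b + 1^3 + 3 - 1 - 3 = -2*b^3 + 8*b^2 - 8*b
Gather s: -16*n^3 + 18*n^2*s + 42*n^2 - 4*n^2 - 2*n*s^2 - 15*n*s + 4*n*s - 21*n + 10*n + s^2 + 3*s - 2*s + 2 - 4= -16*n^3 + 38*n^2 - 11*n + s^2*(1 - 2*n) + s*(18*n^2 - 11*n + 1) - 2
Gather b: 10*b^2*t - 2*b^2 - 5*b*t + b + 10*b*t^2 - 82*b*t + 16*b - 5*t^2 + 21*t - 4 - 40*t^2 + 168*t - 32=b^2*(10*t - 2) + b*(10*t^2 - 87*t + 17) - 45*t^2 + 189*t - 36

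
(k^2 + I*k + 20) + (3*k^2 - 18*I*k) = 4*k^2 - 17*I*k + 20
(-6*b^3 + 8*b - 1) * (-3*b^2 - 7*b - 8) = 18*b^5 + 42*b^4 + 24*b^3 - 53*b^2 - 57*b + 8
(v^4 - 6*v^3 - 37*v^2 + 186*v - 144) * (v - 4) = v^5 - 10*v^4 - 13*v^3 + 334*v^2 - 888*v + 576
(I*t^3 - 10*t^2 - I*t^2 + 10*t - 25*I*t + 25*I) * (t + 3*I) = I*t^4 - 13*t^3 - I*t^3 + 13*t^2 - 55*I*t^2 + 75*t + 55*I*t - 75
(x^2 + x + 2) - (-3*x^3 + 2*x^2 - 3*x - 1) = 3*x^3 - x^2 + 4*x + 3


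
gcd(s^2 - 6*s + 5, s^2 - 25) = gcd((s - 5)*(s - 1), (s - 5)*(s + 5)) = s - 5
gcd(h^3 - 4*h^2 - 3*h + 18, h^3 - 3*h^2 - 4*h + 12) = h^2 - h - 6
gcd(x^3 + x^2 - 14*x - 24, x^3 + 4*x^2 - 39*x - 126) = x + 3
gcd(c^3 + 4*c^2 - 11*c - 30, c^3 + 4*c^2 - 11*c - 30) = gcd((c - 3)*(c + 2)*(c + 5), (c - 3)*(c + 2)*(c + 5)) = c^3 + 4*c^2 - 11*c - 30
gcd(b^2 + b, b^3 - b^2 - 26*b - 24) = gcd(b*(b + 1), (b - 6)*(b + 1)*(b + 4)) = b + 1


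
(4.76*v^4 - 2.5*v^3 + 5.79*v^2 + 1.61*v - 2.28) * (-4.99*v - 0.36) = -23.7524*v^5 + 10.7614*v^4 - 27.9921*v^3 - 10.1183*v^2 + 10.7976*v + 0.8208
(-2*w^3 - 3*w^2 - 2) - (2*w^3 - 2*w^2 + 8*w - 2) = -4*w^3 - w^2 - 8*w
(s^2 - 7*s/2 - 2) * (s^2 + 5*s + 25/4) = s^4 + 3*s^3/2 - 53*s^2/4 - 255*s/8 - 25/2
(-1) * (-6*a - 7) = 6*a + 7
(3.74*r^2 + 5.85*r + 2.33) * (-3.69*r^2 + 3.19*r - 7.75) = -13.8006*r^4 - 9.6559*r^3 - 18.9212*r^2 - 37.9048*r - 18.0575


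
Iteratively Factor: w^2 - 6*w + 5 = (w - 1)*(w - 5)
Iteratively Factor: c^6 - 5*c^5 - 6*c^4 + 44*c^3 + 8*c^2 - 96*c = (c - 3)*(c^5 - 2*c^4 - 12*c^3 + 8*c^2 + 32*c) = (c - 3)*(c - 2)*(c^4 - 12*c^2 - 16*c) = c*(c - 3)*(c - 2)*(c^3 - 12*c - 16) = c*(c - 4)*(c - 3)*(c - 2)*(c^2 + 4*c + 4) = c*(c - 4)*(c - 3)*(c - 2)*(c + 2)*(c + 2)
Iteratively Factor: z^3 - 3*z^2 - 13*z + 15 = (z - 5)*(z^2 + 2*z - 3) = (z - 5)*(z - 1)*(z + 3)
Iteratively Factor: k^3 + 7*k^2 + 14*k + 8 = (k + 2)*(k^2 + 5*k + 4) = (k + 2)*(k + 4)*(k + 1)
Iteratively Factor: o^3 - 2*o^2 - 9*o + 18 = (o + 3)*(o^2 - 5*o + 6) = (o - 2)*(o + 3)*(o - 3)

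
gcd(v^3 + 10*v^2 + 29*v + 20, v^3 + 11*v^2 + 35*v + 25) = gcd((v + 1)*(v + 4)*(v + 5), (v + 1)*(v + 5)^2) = v^2 + 6*v + 5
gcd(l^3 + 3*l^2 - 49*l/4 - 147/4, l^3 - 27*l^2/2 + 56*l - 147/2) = l - 7/2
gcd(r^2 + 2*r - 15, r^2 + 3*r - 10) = r + 5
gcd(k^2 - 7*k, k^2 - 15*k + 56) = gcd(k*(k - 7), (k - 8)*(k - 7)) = k - 7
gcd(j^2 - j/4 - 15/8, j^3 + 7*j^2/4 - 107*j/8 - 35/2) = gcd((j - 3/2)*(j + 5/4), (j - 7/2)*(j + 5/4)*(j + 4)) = j + 5/4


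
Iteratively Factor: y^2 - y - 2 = (y - 2)*(y + 1)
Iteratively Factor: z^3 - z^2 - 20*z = (z - 5)*(z^2 + 4*z) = (z - 5)*(z + 4)*(z)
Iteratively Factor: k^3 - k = (k + 1)*(k^2 - k) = k*(k + 1)*(k - 1)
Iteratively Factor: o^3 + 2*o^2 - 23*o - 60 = (o + 4)*(o^2 - 2*o - 15) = (o - 5)*(o + 4)*(o + 3)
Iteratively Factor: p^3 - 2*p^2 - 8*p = (p + 2)*(p^2 - 4*p) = (p - 4)*(p + 2)*(p)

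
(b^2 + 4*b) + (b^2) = 2*b^2 + 4*b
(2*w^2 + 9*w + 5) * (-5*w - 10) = -10*w^3 - 65*w^2 - 115*w - 50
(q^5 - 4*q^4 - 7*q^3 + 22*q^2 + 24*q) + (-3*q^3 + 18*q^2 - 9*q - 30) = q^5 - 4*q^4 - 10*q^3 + 40*q^2 + 15*q - 30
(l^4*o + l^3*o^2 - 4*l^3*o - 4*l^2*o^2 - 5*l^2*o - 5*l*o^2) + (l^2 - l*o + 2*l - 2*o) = l^4*o + l^3*o^2 - 4*l^3*o - 4*l^2*o^2 - 5*l^2*o + l^2 - 5*l*o^2 - l*o + 2*l - 2*o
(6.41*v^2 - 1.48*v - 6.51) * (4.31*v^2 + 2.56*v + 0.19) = 27.6271*v^4 + 10.0308*v^3 - 30.629*v^2 - 16.9468*v - 1.2369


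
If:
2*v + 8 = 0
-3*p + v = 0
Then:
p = -4/3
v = -4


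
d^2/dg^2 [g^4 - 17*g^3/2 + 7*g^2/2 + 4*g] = 12*g^2 - 51*g + 7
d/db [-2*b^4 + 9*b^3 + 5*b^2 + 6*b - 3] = -8*b^3 + 27*b^2 + 10*b + 6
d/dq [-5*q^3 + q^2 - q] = -15*q^2 + 2*q - 1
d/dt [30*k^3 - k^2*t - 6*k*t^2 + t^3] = -k^2 - 12*k*t + 3*t^2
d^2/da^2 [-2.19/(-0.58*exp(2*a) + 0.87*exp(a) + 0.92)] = ((1.9053 - 5.0808*exp(a))*(-0.58*exp(2*a) + 0.87*exp(a) + 0.92) - 2.19*(1.16*exp(a) - 0.87)*(2.32*exp(a) - 1.74)*exp(a))*exp(a)/(-0.58*exp(2*a) + 0.87*exp(a) + 0.92)^3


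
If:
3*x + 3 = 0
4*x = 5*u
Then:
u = -4/5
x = -1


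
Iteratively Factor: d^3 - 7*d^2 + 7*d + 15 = (d + 1)*(d^2 - 8*d + 15) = (d - 3)*(d + 1)*(d - 5)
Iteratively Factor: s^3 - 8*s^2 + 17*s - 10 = (s - 1)*(s^2 - 7*s + 10) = (s - 2)*(s - 1)*(s - 5)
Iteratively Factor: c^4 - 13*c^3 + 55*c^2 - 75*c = (c - 5)*(c^3 - 8*c^2 + 15*c) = (c - 5)^2*(c^2 - 3*c) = c*(c - 5)^2*(c - 3)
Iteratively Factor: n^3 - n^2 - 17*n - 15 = (n - 5)*(n^2 + 4*n + 3) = (n - 5)*(n + 3)*(n + 1)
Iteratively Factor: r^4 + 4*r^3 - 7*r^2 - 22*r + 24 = (r - 1)*(r^3 + 5*r^2 - 2*r - 24) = (r - 2)*(r - 1)*(r^2 + 7*r + 12) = (r - 2)*(r - 1)*(r + 4)*(r + 3)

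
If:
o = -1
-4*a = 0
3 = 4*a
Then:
No Solution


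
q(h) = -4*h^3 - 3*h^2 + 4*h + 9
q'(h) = -12*h^2 - 6*h + 4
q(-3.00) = 78.00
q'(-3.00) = -86.00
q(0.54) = 9.66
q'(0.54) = -2.74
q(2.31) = -47.07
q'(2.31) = -73.89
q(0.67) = 9.13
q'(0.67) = -5.41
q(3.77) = -232.89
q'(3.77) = -189.17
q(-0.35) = 7.40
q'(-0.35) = 4.63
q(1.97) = -25.34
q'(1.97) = -54.39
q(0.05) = 9.19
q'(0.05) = 3.67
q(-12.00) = 6441.00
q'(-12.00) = -1652.00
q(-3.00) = 78.00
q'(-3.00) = -86.00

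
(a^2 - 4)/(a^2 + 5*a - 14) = (a + 2)/(a + 7)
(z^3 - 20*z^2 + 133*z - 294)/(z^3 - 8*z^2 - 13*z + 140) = (z^2 - 13*z + 42)/(z^2 - z - 20)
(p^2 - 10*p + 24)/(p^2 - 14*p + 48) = (p - 4)/(p - 8)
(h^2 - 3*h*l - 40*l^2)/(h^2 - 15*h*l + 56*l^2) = (h + 5*l)/(h - 7*l)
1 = 1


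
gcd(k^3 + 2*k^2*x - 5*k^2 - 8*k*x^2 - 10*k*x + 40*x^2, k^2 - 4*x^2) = -k + 2*x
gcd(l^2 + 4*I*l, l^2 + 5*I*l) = l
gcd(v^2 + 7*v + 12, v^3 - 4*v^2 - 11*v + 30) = v + 3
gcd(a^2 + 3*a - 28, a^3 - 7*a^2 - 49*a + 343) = a + 7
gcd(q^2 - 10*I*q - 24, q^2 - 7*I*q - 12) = q - 4*I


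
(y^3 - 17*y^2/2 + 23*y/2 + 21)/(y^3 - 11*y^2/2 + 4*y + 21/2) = (y - 6)/(y - 3)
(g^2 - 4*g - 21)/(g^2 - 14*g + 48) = (g^2 - 4*g - 21)/(g^2 - 14*g + 48)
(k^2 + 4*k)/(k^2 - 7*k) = (k + 4)/(k - 7)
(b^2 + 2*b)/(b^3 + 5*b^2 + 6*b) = 1/(b + 3)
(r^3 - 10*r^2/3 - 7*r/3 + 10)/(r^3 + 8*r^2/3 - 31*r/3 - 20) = (r - 2)/(r + 4)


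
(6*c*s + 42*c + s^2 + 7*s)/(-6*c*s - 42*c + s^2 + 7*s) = (6*c + s)/(-6*c + s)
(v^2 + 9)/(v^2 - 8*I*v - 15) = (v + 3*I)/(v - 5*I)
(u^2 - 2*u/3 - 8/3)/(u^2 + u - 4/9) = 3*(u - 2)/(3*u - 1)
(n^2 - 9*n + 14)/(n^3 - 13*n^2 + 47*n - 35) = (n - 2)/(n^2 - 6*n + 5)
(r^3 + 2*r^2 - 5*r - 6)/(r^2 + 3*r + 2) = (r^2 + r - 6)/(r + 2)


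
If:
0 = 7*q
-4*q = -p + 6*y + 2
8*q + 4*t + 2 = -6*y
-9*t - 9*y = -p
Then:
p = -12/7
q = 0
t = 3/7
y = -13/21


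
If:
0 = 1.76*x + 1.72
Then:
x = -0.98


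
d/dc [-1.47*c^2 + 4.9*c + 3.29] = 4.9 - 2.94*c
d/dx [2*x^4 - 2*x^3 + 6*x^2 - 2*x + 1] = 8*x^3 - 6*x^2 + 12*x - 2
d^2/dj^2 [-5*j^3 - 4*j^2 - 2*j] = -30*j - 8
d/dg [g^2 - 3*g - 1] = 2*g - 3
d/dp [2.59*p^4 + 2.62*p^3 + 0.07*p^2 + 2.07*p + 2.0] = 10.36*p^3 + 7.86*p^2 + 0.14*p + 2.07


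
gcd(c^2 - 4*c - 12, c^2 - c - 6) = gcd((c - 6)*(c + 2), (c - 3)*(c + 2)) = c + 2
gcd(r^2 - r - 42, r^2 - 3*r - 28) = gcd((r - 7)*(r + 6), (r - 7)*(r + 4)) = r - 7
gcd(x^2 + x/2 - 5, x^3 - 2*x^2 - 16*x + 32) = x - 2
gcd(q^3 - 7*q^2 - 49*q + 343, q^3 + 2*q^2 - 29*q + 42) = q + 7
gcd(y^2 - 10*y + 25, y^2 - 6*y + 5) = y - 5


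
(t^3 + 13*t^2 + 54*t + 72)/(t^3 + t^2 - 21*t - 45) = (t^2 + 10*t + 24)/(t^2 - 2*t - 15)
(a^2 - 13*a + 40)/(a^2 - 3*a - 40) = (a - 5)/(a + 5)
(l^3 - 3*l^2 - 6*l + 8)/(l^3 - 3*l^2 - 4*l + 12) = (l^2 - 5*l + 4)/(l^2 - 5*l + 6)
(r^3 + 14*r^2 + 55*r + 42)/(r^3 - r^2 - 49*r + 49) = (r^2 + 7*r + 6)/(r^2 - 8*r + 7)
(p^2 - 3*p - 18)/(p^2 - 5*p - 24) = (p - 6)/(p - 8)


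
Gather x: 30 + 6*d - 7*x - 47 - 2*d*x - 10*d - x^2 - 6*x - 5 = -4*d - x^2 + x*(-2*d - 13) - 22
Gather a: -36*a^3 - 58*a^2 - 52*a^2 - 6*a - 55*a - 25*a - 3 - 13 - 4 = -36*a^3 - 110*a^2 - 86*a - 20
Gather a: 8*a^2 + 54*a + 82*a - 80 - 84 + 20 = 8*a^2 + 136*a - 144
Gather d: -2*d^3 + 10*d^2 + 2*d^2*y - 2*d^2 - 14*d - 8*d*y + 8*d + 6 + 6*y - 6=-2*d^3 + d^2*(2*y + 8) + d*(-8*y - 6) + 6*y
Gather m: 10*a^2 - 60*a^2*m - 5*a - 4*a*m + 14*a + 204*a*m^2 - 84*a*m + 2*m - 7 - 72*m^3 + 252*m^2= 10*a^2 + 9*a - 72*m^3 + m^2*(204*a + 252) + m*(-60*a^2 - 88*a + 2) - 7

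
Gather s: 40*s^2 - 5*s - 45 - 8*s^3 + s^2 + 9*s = -8*s^3 + 41*s^2 + 4*s - 45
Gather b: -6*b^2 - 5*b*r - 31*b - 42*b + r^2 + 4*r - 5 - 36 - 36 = -6*b^2 + b*(-5*r - 73) + r^2 + 4*r - 77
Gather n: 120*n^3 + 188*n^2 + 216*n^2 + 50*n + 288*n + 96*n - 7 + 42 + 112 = 120*n^3 + 404*n^2 + 434*n + 147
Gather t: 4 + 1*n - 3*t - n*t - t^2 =n - t^2 + t*(-n - 3) + 4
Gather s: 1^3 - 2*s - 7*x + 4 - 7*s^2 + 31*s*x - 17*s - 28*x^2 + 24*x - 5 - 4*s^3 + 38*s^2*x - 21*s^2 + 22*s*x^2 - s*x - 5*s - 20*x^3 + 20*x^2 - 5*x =-4*s^3 + s^2*(38*x - 28) + s*(22*x^2 + 30*x - 24) - 20*x^3 - 8*x^2 + 12*x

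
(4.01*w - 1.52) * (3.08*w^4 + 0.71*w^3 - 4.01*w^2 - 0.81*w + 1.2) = 12.3508*w^5 - 1.8345*w^4 - 17.1593*w^3 + 2.8471*w^2 + 6.0432*w - 1.824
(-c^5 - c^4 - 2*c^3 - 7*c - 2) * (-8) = 8*c^5 + 8*c^4 + 16*c^3 + 56*c + 16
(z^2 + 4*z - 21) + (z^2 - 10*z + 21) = 2*z^2 - 6*z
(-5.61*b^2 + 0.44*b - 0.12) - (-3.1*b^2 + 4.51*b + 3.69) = -2.51*b^2 - 4.07*b - 3.81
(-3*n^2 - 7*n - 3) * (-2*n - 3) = 6*n^3 + 23*n^2 + 27*n + 9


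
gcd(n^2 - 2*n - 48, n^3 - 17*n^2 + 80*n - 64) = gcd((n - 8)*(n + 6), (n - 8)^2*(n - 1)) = n - 8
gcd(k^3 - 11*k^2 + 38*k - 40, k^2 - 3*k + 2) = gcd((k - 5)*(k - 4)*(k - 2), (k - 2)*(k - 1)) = k - 2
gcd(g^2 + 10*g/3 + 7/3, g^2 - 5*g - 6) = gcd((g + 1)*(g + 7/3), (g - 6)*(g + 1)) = g + 1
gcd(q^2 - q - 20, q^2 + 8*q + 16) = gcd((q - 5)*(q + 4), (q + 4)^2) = q + 4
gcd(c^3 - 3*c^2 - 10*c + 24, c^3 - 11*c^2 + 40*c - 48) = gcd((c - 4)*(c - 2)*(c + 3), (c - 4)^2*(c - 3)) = c - 4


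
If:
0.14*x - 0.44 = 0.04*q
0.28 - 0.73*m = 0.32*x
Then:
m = 0.383561643835616 - 0.438356164383562*x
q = 3.5*x - 11.0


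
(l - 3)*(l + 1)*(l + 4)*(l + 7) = l^4 + 9*l^3 + 3*l^2 - 89*l - 84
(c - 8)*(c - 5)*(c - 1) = c^3 - 14*c^2 + 53*c - 40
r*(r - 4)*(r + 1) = r^3 - 3*r^2 - 4*r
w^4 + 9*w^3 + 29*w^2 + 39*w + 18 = (w + 1)*(w + 2)*(w + 3)^2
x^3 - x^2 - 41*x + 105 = (x - 5)*(x - 3)*(x + 7)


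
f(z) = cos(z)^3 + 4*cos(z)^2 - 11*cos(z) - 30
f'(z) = -3*sin(z)*cos(z)^2 - 8*sin(z)*cos(z) + 11*sin(z)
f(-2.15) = -22.94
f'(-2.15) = -12.12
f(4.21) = -23.89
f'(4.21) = -12.41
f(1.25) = -33.04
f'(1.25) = 7.76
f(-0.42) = -35.95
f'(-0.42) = -0.49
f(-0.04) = -36.00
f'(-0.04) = -0.00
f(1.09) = -34.13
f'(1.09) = 5.90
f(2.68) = -17.66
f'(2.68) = 7.02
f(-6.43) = -36.00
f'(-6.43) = -0.02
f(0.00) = -36.00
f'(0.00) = 0.00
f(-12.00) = -35.83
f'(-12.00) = 1.13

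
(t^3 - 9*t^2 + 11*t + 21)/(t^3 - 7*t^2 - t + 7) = (t - 3)/(t - 1)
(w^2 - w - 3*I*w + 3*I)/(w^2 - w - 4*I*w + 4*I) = (w - 3*I)/(w - 4*I)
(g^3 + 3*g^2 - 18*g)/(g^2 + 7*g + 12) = g*(g^2 + 3*g - 18)/(g^2 + 7*g + 12)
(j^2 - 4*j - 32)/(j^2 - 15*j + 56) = (j + 4)/(j - 7)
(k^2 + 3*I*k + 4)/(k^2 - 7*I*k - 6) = (k + 4*I)/(k - 6*I)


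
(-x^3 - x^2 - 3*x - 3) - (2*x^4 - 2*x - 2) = -2*x^4 - x^3 - x^2 - x - 1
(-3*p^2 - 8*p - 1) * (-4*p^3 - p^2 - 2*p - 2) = 12*p^5 + 35*p^4 + 18*p^3 + 23*p^2 + 18*p + 2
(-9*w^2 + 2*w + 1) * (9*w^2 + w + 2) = -81*w^4 + 9*w^3 - 7*w^2 + 5*w + 2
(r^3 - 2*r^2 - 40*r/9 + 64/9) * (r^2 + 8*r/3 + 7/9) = r^5 + 2*r^4/3 - 9*r^3 - 170*r^2/27 + 1256*r/81 + 448/81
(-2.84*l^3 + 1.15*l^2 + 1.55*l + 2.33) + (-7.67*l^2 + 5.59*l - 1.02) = -2.84*l^3 - 6.52*l^2 + 7.14*l + 1.31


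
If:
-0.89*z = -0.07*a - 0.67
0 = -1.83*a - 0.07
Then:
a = -0.04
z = 0.75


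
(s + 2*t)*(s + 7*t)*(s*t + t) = s^3*t + 9*s^2*t^2 + s^2*t + 14*s*t^3 + 9*s*t^2 + 14*t^3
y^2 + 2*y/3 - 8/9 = (y - 2/3)*(y + 4/3)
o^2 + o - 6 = (o - 2)*(o + 3)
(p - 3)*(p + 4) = p^2 + p - 12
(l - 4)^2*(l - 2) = l^3 - 10*l^2 + 32*l - 32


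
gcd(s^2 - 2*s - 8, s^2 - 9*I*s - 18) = 1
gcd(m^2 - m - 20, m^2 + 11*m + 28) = m + 4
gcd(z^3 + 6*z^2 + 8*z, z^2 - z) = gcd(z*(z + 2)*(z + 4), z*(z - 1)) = z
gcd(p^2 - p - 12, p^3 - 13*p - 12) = p^2 - p - 12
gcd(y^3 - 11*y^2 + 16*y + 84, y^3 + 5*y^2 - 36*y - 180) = y - 6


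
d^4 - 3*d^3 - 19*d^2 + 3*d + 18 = (d - 6)*(d - 1)*(d + 1)*(d + 3)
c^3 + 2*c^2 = c^2*(c + 2)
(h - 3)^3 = h^3 - 9*h^2 + 27*h - 27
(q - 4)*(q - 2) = q^2 - 6*q + 8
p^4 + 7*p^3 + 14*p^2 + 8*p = p*(p + 1)*(p + 2)*(p + 4)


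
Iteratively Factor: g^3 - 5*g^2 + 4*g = (g - 1)*(g^2 - 4*g) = g*(g - 1)*(g - 4)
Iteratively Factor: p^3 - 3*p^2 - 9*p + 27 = (p - 3)*(p^2 - 9) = (p - 3)*(p + 3)*(p - 3)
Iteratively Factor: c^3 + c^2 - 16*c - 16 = (c + 4)*(c^2 - 3*c - 4) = (c + 1)*(c + 4)*(c - 4)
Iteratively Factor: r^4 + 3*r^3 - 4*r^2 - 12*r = (r - 2)*(r^3 + 5*r^2 + 6*r) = r*(r - 2)*(r^2 + 5*r + 6) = r*(r - 2)*(r + 2)*(r + 3)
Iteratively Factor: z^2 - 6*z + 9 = (z - 3)*(z - 3)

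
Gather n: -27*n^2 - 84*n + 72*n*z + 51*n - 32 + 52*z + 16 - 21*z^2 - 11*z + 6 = -27*n^2 + n*(72*z - 33) - 21*z^2 + 41*z - 10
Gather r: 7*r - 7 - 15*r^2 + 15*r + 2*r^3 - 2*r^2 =2*r^3 - 17*r^2 + 22*r - 7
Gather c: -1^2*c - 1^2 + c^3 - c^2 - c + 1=c^3 - c^2 - 2*c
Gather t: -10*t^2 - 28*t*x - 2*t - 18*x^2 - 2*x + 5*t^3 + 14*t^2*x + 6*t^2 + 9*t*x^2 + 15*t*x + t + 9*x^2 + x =5*t^3 + t^2*(14*x - 4) + t*(9*x^2 - 13*x - 1) - 9*x^2 - x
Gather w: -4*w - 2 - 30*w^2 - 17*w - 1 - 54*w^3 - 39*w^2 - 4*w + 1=-54*w^3 - 69*w^2 - 25*w - 2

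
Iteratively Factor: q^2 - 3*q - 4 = (q - 4)*(q + 1)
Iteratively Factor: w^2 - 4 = (w - 2)*(w + 2)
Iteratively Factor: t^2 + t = (t + 1)*(t)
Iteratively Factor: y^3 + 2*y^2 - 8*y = (y + 4)*(y^2 - 2*y) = (y - 2)*(y + 4)*(y)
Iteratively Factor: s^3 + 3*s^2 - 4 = (s - 1)*(s^2 + 4*s + 4) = (s - 1)*(s + 2)*(s + 2)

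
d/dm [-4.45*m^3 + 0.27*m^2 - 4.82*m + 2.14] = -13.35*m^2 + 0.54*m - 4.82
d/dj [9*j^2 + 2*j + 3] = 18*j + 2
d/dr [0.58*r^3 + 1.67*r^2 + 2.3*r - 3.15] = 1.74*r^2 + 3.34*r + 2.3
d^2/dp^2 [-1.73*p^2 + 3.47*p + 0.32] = -3.46000000000000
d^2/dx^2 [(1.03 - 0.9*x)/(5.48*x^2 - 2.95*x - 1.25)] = ((0.9*x - 1.03)*(10.96*x - 2.95)*(21.92*x - 5.9) + (29.592*x - 16.5988)*(-5.48*x^2 + 2.95*x + 1.25))/(-5.48*x^2 + 2.95*x + 1.25)^3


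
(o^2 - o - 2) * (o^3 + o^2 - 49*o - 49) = o^5 - 52*o^3 - 2*o^2 + 147*o + 98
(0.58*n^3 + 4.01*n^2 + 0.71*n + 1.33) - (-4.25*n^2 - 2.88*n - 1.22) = 0.58*n^3 + 8.26*n^2 + 3.59*n + 2.55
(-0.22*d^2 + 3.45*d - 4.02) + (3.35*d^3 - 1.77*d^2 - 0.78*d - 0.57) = 3.35*d^3 - 1.99*d^2 + 2.67*d - 4.59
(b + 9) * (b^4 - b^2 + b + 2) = b^5 + 9*b^4 - b^3 - 8*b^2 + 11*b + 18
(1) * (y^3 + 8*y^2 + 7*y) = y^3 + 8*y^2 + 7*y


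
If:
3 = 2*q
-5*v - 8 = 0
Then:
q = 3/2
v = -8/5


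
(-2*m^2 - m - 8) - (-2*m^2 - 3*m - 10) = 2*m + 2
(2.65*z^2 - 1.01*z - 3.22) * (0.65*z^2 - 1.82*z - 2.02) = 1.7225*z^4 - 5.4795*z^3 - 5.6078*z^2 + 7.9006*z + 6.5044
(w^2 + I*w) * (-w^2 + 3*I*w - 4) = -w^4 + 2*I*w^3 - 7*w^2 - 4*I*w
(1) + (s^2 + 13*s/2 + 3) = s^2 + 13*s/2 + 4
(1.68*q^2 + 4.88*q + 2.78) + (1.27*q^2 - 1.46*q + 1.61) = 2.95*q^2 + 3.42*q + 4.39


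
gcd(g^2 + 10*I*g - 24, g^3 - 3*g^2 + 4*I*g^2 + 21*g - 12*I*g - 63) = 1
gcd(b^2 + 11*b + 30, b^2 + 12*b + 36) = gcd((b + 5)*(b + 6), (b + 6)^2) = b + 6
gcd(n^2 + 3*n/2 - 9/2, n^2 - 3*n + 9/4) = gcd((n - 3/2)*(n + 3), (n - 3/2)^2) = n - 3/2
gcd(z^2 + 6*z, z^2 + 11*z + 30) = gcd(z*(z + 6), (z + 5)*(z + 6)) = z + 6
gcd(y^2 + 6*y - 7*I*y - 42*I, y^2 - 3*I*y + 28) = y - 7*I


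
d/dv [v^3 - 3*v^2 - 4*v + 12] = 3*v^2 - 6*v - 4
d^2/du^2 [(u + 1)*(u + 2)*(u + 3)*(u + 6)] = 12*u^2 + 72*u + 94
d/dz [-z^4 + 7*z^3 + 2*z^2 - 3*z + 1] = -4*z^3 + 21*z^2 + 4*z - 3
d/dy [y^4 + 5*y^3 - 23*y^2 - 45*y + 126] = 4*y^3 + 15*y^2 - 46*y - 45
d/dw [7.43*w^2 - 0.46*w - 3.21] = 14.86*w - 0.46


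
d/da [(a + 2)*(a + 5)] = 2*a + 7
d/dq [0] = 0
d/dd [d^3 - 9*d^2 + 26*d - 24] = 3*d^2 - 18*d + 26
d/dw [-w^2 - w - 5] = -2*w - 1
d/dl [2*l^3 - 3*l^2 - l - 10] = 6*l^2 - 6*l - 1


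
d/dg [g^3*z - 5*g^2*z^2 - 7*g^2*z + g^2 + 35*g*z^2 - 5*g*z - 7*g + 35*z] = 3*g^2*z - 10*g*z^2 - 14*g*z + 2*g + 35*z^2 - 5*z - 7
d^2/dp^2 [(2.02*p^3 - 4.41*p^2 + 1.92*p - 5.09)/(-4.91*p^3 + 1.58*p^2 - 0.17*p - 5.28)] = (181.29193*p^6 - 267.608748*p^5 + 2168.223594*p^4 - 2270.224312*p^3 + 908.900178*p^2 - 1233.937092*p + 334.554106)/(118.370771*p^9 - 114.272394*p^8 + 49.067103*p^7 + 370.015036*p^6 - 244.068243*p^5 + 65.849286*p^4 + 402.144497*p^3 - 131.68584*p^2 + 14.217984*p + 147.197952)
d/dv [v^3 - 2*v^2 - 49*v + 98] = 3*v^2 - 4*v - 49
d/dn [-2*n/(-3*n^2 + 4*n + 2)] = 2*(-3*n^2 - 2)/(9*n^4 - 24*n^3 + 4*n^2 + 16*n + 4)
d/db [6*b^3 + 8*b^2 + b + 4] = 18*b^2 + 16*b + 1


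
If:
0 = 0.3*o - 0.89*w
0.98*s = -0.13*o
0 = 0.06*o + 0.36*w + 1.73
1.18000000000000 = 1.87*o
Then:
No Solution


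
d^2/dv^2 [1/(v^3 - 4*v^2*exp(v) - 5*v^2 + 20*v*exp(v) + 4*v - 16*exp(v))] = 2*((2*v^2*exp(v) - 2*v*exp(v) - 3*v - 8*exp(v) + 5)*(v^3 - 4*v^2*exp(v) - 5*v^2 + 20*v*exp(v) + 4*v - 16*exp(v)) + (-4*v^2*exp(v) + 3*v^2 + 12*v*exp(v) - 10*v + 4*exp(v) + 4)^2)/(v^3 - 4*v^2*exp(v) - 5*v^2 + 20*v*exp(v) + 4*v - 16*exp(v))^3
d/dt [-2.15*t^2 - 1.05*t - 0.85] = -4.3*t - 1.05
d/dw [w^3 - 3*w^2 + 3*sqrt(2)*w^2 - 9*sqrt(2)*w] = 3*w^2 - 6*w + 6*sqrt(2)*w - 9*sqrt(2)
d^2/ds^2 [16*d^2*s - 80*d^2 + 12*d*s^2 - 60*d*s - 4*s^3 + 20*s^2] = 24*d - 24*s + 40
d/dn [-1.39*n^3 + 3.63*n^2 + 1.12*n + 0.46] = -4.17*n^2 + 7.26*n + 1.12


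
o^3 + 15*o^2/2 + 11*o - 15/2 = (o - 1/2)*(o + 3)*(o + 5)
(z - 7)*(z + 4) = z^2 - 3*z - 28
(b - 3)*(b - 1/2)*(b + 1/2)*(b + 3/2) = b^4 - 3*b^3/2 - 19*b^2/4 + 3*b/8 + 9/8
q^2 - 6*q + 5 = (q - 5)*(q - 1)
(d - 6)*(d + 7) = d^2 + d - 42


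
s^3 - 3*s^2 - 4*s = s*(s - 4)*(s + 1)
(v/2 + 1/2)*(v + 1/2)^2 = v^3/2 + v^2 + 5*v/8 + 1/8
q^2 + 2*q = q*(q + 2)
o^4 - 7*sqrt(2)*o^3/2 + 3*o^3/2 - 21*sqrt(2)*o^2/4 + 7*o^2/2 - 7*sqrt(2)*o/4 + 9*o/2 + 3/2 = (o + 1/2)*(o + 1)*(o - 3*sqrt(2))*(o - sqrt(2)/2)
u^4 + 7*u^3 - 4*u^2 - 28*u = u*(u - 2)*(u + 2)*(u + 7)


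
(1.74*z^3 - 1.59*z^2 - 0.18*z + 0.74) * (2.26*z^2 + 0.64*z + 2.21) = 3.9324*z^5 - 2.4798*z^4 + 2.421*z^3 - 1.9567*z^2 + 0.0758*z + 1.6354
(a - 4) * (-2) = 8 - 2*a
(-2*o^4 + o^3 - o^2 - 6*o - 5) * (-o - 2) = 2*o^5 + 3*o^4 - o^3 + 8*o^2 + 17*o + 10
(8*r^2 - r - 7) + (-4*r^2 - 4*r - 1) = 4*r^2 - 5*r - 8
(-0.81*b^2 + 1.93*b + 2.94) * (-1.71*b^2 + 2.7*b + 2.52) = 1.3851*b^4 - 5.4873*b^3 - 1.8576*b^2 + 12.8016*b + 7.4088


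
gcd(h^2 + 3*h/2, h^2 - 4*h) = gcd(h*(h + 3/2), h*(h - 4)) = h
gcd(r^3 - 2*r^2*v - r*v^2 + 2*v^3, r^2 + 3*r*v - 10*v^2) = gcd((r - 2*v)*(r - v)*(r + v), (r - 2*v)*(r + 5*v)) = r - 2*v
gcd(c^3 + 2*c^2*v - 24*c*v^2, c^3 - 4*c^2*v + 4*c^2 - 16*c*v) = -c^2 + 4*c*v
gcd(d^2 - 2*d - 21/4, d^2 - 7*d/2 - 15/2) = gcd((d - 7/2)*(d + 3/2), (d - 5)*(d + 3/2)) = d + 3/2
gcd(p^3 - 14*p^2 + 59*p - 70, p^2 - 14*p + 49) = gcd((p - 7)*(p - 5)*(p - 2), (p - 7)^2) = p - 7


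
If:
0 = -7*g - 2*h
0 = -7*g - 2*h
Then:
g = -2*h/7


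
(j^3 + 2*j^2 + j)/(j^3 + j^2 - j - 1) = j/(j - 1)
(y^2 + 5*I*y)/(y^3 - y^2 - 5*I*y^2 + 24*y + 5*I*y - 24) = y*(y + 5*I)/(y^3 - y^2*(1 + 5*I) + y*(24 + 5*I) - 24)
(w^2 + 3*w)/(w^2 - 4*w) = (w + 3)/(w - 4)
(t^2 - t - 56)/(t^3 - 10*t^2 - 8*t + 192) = (t + 7)/(t^2 - 2*t - 24)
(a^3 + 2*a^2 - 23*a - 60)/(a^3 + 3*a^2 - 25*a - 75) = (a + 4)/(a + 5)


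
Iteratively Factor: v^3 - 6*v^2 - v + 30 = (v + 2)*(v^2 - 8*v + 15) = (v - 3)*(v + 2)*(v - 5)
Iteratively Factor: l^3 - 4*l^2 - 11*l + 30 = (l - 2)*(l^2 - 2*l - 15) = (l - 5)*(l - 2)*(l + 3)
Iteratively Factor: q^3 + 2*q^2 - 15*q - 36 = (q - 4)*(q^2 + 6*q + 9) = (q - 4)*(q + 3)*(q + 3)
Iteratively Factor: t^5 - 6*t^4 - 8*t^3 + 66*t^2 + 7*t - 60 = (t + 3)*(t^4 - 9*t^3 + 19*t^2 + 9*t - 20) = (t - 1)*(t + 3)*(t^3 - 8*t^2 + 11*t + 20) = (t - 5)*(t - 1)*(t + 3)*(t^2 - 3*t - 4) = (t - 5)*(t - 4)*(t - 1)*(t + 3)*(t + 1)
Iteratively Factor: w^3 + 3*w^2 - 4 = (w - 1)*(w^2 + 4*w + 4) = (w - 1)*(w + 2)*(w + 2)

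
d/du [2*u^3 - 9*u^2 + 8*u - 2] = 6*u^2 - 18*u + 8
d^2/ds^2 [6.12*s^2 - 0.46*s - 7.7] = 12.2400000000000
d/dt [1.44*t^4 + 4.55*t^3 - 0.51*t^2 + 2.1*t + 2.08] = 5.76*t^3 + 13.65*t^2 - 1.02*t + 2.1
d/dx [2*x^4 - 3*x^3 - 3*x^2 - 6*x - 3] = 8*x^3 - 9*x^2 - 6*x - 6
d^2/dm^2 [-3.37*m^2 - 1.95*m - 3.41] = -6.74000000000000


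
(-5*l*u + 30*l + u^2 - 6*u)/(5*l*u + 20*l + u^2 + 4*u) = (-5*l*u + 30*l + u^2 - 6*u)/(5*l*u + 20*l + u^2 + 4*u)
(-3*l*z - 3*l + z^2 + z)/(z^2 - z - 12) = (3*l*z + 3*l - z^2 - z)/(-z^2 + z + 12)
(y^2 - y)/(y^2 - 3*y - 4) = y*(1 - y)/(-y^2 + 3*y + 4)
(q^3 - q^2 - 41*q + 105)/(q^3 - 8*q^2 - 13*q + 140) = (q^2 + 4*q - 21)/(q^2 - 3*q - 28)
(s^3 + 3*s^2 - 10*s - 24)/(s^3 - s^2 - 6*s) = (s + 4)/s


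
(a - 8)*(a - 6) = a^2 - 14*a + 48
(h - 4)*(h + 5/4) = h^2 - 11*h/4 - 5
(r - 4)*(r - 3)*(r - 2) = r^3 - 9*r^2 + 26*r - 24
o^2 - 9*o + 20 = (o - 5)*(o - 4)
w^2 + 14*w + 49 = (w + 7)^2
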